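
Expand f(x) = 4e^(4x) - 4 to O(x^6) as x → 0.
16*x + 32*x**2 + 128*x**3/3 + 128*x**4/3 + 512*x**5/15 + O(x**6)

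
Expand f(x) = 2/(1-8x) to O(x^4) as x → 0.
2 + 16*x + 128*x**2 + 1024*x**3 + O(x**4)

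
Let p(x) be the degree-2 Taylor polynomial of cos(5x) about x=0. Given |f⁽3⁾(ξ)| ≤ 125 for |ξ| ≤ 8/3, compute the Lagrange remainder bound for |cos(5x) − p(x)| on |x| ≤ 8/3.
32000/81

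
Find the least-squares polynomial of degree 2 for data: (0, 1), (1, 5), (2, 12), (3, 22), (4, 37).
41/35 + (123/70)x + (25/14)x²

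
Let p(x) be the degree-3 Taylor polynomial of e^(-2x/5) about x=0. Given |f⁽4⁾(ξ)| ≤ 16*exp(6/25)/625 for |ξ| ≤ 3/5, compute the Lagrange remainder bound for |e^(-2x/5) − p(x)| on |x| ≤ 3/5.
54*exp(6/25)/390625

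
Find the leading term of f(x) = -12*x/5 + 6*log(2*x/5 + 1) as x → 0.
-12*x**2/25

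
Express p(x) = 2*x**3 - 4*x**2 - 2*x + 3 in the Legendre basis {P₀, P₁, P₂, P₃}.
(5/3)P₀ + (-4/5)P₁ + (-8/3)P₂ + (4/5)P₃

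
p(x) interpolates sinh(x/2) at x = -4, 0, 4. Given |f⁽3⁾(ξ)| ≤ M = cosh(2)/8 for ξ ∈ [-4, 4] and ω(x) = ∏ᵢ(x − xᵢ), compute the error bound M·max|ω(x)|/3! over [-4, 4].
8*sqrt(3)*cosh(2)/27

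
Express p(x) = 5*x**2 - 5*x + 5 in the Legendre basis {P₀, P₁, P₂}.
(20/3)P₀ + (-5)P₁ + (10/3)P₂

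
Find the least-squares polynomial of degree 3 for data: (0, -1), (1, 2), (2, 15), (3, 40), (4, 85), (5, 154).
-10/9 + (379/378)x + (104/63)x² + (47/54)x³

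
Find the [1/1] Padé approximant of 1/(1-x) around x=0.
1/(1 - x)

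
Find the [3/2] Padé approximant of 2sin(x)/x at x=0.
(2 - 7*x**2/30)/(x**2/20 + 1)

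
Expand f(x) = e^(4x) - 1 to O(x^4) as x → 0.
4*x + 8*x**2 + 32*x**3/3 + O(x**4)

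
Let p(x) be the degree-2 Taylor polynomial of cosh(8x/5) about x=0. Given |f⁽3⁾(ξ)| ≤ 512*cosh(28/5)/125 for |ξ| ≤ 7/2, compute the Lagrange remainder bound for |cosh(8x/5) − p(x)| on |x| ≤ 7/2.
10976*cosh(28/5)/375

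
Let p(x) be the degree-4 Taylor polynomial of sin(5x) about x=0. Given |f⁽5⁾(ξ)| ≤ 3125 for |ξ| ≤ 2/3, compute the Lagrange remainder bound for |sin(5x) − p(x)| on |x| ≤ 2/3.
2500/729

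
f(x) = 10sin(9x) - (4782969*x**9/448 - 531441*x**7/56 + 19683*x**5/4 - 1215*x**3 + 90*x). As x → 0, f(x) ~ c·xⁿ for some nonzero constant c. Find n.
11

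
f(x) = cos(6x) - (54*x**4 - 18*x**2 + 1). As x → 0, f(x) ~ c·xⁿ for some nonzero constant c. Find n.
6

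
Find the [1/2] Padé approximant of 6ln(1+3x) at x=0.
18*x/(-3*x**2/4 + 3*x/2 + 1)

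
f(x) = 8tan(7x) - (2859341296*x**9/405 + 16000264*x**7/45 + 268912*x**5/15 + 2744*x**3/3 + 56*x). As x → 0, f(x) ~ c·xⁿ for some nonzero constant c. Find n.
11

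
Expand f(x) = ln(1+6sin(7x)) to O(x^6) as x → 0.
42*x - 882*x**2 + 24353*x**3 - 763518*x**4 + 102136139*x**5/4 + O(x**6)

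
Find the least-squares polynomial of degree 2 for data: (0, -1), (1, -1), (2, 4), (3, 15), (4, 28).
-43/35 + (-61/35)x + (16/7)x²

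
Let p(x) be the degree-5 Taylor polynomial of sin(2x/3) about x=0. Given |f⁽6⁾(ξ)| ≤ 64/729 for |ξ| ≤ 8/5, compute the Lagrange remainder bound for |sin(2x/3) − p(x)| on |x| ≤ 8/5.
1048576/512578125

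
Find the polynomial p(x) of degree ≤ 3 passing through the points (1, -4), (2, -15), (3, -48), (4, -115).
-2*x**3 + x**2 - 3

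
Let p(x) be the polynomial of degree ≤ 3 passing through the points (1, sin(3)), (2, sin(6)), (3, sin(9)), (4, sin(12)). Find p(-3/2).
231*sin(3)/16 - 105*sin(12)/16 - 495*sin(6)/16 + 385*sin(9)/16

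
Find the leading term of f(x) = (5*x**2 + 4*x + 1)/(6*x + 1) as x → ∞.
5*x/6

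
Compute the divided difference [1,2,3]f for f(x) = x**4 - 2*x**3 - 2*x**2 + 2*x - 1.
11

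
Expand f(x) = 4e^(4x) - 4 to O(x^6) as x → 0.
16*x + 32*x**2 + 128*x**3/3 + 128*x**4/3 + 512*x**5/15 + O(x**6)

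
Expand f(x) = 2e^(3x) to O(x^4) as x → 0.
2 + 6*x + 9*x**2 + 9*x**3 + O(x**4)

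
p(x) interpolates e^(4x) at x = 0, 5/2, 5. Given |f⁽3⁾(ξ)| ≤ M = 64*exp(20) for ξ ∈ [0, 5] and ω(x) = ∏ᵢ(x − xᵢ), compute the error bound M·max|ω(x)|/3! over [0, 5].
1000*sqrt(3)*exp(20)/27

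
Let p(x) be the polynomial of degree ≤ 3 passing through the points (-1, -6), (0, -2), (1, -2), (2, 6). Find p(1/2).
-9/4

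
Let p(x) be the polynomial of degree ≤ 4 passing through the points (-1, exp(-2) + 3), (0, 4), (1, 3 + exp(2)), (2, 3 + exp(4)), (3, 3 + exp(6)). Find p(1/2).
(-5 + (-20*exp(4) + 444 + 90*exp(2) + 3*exp(6))*exp(2))*exp(-2)/128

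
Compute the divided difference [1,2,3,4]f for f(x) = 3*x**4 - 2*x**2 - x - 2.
30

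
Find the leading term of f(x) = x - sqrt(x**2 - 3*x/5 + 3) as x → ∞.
3/10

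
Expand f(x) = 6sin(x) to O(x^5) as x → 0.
6*x - x**3 + O(x**5)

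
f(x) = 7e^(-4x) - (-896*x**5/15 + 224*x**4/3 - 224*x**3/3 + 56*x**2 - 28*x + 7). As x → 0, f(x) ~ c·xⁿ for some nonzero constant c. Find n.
6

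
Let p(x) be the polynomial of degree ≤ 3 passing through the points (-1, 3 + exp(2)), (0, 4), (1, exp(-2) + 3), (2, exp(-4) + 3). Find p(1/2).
(-1 + 9*exp(2) + (57 - exp(2))*exp(4))*exp(-4)/16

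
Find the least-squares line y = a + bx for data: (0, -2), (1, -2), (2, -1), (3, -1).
a = -21/10, b = 2/5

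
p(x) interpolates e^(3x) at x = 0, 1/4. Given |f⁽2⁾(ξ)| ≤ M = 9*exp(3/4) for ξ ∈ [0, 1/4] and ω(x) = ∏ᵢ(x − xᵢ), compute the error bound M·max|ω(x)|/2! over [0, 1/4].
9*exp(3/4)/128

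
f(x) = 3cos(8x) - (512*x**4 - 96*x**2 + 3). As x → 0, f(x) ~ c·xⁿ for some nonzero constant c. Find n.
6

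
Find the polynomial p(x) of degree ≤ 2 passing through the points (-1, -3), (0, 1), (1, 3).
-x**2 + 3*x + 1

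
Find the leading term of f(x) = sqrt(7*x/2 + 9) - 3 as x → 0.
7*x/12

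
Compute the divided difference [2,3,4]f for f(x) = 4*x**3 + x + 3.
36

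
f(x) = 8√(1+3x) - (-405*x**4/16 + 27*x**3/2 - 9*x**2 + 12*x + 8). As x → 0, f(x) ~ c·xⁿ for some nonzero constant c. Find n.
5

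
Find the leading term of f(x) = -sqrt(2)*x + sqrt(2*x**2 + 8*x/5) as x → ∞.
2*sqrt(2)/5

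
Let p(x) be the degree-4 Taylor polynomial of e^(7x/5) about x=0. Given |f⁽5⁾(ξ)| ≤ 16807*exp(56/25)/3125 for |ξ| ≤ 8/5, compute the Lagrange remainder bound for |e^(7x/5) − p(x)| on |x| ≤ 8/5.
68841472*exp(56/25)/146484375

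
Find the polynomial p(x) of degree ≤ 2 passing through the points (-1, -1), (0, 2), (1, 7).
x**2 + 4*x + 2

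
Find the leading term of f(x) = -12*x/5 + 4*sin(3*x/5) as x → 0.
-18*x**3/125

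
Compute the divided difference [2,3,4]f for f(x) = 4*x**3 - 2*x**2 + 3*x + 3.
34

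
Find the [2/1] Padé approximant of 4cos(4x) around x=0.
4 - 32*x**2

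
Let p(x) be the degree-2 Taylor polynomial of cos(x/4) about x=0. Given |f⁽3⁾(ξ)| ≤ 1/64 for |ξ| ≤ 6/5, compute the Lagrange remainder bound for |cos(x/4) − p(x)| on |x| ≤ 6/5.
9/2000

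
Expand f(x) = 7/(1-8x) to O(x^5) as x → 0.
7 + 56*x + 448*x**2 + 3584*x**3 + 28672*x**4 + O(x**5)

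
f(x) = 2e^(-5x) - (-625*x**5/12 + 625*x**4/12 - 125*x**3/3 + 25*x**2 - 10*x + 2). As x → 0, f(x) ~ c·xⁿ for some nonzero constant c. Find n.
6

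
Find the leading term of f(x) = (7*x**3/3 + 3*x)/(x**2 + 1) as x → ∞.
7*x/3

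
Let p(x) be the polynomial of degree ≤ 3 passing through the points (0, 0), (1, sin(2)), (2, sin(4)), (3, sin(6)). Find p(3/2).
9*sin(4)/16 - sin(6)/16 + 9*sin(2)/16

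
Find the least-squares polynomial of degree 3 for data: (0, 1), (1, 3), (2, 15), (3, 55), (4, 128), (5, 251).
143/126 + (-725/756)x + (29/126)x² + (215/108)x³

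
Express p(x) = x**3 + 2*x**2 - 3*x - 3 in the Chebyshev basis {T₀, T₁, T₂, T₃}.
(-2)T₀ + (-9/4)T₁ + T₂ + (1/4)T₃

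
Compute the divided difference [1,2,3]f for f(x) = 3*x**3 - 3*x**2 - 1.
15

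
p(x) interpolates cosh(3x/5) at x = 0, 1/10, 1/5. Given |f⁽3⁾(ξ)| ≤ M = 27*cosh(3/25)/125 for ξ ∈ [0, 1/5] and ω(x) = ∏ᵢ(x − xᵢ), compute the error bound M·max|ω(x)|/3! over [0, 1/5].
sqrt(3)*cosh(3/25)/125000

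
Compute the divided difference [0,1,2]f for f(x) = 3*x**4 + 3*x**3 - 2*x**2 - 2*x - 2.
28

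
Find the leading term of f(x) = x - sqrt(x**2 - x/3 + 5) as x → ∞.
1/6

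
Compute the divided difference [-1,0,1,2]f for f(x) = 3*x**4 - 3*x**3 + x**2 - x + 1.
3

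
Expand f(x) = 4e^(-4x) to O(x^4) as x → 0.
4 - 16*x + 32*x**2 - 128*x**3/3 + O(x**4)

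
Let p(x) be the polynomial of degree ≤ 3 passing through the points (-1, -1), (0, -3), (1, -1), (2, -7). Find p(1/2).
-7/4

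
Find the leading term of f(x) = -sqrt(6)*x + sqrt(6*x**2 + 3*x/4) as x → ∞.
sqrt(6)/16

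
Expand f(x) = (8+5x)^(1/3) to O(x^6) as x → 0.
2 + 5*x/12 - 25*x**2/288 + 625*x**3/20736 - 3125*x**4/248832 + 34375*x**5/5971968 + O(x**6)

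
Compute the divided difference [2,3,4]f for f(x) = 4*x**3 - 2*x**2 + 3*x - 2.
34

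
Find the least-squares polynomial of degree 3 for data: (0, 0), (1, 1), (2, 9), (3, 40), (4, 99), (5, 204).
1/42 + (107/252)x + (-139/84)x² + (35/18)x³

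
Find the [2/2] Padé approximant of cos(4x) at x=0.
(1 - 20*x**2/3)/(4*x**2/3 + 1)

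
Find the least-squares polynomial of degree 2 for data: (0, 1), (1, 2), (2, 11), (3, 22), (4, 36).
2/5 + x + (2)x²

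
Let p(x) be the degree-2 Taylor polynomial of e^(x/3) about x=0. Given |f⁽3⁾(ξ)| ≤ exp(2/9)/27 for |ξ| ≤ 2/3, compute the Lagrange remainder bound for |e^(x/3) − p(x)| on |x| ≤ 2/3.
4*exp(2/9)/2187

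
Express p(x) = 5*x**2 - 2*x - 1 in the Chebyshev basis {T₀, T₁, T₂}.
(3/2)T₀ + (-2)T₁ + (5/2)T₂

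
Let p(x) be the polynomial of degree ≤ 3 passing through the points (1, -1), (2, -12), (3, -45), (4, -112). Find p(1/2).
0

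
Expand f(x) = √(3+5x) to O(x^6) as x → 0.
sqrt(3) + 5*sqrt(3)*x/6 - 25*sqrt(3)*x**2/72 + 125*sqrt(3)*x**3/432 - 3125*sqrt(3)*x**4/10368 + 21875*sqrt(3)*x**5/62208 + O(x**6)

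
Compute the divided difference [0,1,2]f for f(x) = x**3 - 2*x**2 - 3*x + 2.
1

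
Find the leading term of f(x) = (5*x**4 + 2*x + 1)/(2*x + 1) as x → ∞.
5*x**3/2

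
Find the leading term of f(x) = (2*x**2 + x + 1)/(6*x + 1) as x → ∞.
x/3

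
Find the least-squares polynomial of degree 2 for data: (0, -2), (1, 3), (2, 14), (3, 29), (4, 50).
-72/35 + (19/7)x + (18/7)x²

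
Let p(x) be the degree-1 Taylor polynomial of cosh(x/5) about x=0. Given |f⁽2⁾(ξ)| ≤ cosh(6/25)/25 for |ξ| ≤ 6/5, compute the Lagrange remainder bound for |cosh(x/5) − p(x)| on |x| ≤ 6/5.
18*cosh(6/25)/625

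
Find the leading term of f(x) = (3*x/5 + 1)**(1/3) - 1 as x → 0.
x/5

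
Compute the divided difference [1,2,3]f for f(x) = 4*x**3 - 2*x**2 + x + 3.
22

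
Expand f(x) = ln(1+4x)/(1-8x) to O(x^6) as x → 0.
4*x + 24*x**2 + 640*x**3/3 + 4928*x**4/3 + 200192*x**5/15 + O(x**6)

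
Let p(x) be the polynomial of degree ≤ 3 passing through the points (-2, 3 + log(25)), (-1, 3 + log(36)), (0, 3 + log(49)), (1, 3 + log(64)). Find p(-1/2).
-log(5)/8 + 3*log(2)/4 + 3 + 9*log(21)/8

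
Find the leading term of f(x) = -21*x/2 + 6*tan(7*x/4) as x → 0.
343*x**3/32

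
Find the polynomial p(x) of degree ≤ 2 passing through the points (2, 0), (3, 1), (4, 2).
x - 2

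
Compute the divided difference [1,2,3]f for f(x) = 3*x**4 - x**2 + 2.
74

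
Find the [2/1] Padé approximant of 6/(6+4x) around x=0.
1/(2*x/3 + 1)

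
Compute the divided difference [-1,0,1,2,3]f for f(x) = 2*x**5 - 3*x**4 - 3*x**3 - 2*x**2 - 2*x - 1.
7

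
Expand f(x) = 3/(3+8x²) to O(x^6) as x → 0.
1 - 8*x**2/3 + 64*x**4/9 + O(x**6)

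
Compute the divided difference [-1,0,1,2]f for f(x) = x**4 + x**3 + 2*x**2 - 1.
3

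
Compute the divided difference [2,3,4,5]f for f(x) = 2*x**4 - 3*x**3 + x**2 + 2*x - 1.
25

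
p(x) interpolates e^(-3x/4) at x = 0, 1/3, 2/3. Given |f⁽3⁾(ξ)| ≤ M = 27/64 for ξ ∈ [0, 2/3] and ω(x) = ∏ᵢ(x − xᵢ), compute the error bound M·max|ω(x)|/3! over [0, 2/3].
sqrt(3)/1728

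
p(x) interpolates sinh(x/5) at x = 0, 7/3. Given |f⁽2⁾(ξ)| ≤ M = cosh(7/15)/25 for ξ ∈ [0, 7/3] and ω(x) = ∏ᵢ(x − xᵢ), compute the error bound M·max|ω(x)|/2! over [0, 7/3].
49*cosh(7/15)/1800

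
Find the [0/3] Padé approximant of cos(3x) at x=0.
1/(9*x**2/2 + 1)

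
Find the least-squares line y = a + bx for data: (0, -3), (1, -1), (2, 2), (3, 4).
a = -31/10, b = 12/5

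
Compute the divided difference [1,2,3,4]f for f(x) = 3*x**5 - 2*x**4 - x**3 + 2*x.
174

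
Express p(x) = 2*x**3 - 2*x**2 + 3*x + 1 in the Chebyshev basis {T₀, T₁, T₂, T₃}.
(9/2)T₁ - T₂ + (1/2)T₃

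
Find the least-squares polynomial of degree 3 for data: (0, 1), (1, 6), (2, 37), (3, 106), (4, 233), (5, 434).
17/21 + (-4/9)x + (74/21)x² + (25/9)x³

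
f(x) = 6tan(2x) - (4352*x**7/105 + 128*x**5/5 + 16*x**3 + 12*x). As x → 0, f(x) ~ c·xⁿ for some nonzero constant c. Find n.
9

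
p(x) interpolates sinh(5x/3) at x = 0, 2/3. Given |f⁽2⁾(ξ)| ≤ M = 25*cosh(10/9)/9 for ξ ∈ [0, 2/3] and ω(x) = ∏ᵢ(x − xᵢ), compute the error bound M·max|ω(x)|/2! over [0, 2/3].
25*cosh(10/9)/162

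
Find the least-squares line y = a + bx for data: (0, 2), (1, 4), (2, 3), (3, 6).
a = 21/10, b = 11/10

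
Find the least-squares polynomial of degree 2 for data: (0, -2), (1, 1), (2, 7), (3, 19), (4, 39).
-52/35 + (-10/7)x + (20/7)x²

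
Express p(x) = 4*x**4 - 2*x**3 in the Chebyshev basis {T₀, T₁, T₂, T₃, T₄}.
(3/2)T₀ + (-3/2)T₁ + (2)T₂ + (-1/2)T₃ + (1/2)T₄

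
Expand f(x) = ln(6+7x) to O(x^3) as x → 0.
log(6) + 7*x/6 - 49*x**2/72 + O(x**3)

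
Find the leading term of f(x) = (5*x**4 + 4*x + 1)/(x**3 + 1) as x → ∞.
5*x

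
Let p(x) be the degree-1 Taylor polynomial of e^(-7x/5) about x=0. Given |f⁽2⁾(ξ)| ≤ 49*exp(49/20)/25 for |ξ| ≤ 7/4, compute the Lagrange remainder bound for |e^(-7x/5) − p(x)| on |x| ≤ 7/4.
2401*exp(49/20)/800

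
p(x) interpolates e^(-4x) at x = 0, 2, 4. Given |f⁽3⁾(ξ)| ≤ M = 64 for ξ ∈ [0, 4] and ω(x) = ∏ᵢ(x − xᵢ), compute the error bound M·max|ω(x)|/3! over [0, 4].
512*sqrt(3)/27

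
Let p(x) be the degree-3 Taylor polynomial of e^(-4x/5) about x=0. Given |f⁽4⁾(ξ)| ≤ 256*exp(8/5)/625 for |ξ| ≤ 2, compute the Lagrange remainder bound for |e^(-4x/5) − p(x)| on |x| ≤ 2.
512*exp(8/5)/1875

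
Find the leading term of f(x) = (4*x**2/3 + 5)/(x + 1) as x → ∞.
4*x/3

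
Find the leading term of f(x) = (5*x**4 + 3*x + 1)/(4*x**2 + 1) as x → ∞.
5*x**2/4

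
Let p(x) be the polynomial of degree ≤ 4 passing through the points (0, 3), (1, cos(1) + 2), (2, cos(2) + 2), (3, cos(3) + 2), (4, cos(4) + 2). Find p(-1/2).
-105*cos(1)/32 + 189*cos(2)/64 + 35*cos(4)/128 - 45*cos(3)/32 + 571/128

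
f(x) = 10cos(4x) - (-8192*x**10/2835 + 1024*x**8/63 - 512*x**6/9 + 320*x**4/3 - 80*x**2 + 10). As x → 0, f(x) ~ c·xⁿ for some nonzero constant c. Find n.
12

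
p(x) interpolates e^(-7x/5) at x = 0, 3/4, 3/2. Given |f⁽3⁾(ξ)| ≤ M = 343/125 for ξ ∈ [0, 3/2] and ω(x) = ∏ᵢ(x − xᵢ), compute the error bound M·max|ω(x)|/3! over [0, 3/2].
343*sqrt(3)/8000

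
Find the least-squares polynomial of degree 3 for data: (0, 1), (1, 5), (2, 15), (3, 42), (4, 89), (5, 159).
83/63 + (-40/189)x + (253/126)x² + (47/54)x³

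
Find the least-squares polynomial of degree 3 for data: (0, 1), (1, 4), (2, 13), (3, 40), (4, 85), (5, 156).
11/9 + (-127/189)x + (107/63)x² + (25/27)x³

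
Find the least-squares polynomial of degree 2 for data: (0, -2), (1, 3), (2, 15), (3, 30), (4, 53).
-71/35 + (179/70)x + (39/14)x²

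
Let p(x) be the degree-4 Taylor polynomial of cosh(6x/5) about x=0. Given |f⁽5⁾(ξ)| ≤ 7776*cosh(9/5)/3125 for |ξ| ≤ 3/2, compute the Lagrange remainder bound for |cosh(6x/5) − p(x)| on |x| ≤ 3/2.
19683*cosh(9/5)/125000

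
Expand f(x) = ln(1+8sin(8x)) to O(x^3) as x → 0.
64*x - 2048*x**2 + O(x**3)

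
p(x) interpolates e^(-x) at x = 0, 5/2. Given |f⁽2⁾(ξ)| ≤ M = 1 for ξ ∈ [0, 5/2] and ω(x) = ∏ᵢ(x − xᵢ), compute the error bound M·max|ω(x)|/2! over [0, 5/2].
25/32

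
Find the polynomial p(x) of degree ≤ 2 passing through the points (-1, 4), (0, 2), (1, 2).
x**2 - x + 2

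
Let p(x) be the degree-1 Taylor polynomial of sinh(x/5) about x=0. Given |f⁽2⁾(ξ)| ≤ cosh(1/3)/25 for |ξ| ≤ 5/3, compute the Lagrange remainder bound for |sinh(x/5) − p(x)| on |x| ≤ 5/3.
cosh(1/3)/18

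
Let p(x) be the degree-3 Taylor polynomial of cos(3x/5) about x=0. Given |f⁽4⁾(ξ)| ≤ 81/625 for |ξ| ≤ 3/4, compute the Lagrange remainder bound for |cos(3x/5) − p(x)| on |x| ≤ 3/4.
2187/1280000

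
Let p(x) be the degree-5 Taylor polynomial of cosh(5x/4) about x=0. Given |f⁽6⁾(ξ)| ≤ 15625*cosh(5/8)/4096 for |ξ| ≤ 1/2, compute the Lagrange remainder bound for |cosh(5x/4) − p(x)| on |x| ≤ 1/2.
3125*cosh(5/8)/37748736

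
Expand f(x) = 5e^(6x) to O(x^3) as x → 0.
5 + 30*x + 90*x**2 + O(x**3)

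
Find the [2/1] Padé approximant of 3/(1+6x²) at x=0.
3 - 18*x**2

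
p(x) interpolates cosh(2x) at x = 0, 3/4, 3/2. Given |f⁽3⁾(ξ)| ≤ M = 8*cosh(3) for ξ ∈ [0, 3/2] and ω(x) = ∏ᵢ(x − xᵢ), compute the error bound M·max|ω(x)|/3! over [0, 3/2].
sqrt(3)*cosh(3)/8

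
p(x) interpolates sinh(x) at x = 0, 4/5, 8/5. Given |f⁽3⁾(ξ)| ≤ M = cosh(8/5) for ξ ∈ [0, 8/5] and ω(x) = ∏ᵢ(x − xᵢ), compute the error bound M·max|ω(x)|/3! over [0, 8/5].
64*sqrt(3)*cosh(8/5)/3375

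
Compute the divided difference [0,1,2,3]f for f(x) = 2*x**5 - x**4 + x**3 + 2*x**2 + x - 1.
45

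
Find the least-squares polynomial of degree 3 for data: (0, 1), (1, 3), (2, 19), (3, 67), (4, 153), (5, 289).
9/7 + (-13/3)x + (45/14)x² + (11/6)x³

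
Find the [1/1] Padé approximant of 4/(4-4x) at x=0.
1/(1 - x)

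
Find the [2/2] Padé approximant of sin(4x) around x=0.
4*x/(8*x**2/3 + 1)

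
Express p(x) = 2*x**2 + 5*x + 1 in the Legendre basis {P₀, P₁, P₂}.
(5/3)P₀ + (5)P₁ + (4/3)P₂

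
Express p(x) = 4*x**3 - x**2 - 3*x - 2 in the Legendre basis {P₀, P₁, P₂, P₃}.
(-7/3)P₀ + (-3/5)P₁ + (-2/3)P₂ + (8/5)P₃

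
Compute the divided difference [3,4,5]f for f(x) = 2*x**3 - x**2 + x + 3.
23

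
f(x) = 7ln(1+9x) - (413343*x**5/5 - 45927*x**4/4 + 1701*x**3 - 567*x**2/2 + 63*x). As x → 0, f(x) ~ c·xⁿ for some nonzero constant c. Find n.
6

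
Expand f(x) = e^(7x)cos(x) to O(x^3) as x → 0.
1 + 7*x + 24*x**2 + O(x**3)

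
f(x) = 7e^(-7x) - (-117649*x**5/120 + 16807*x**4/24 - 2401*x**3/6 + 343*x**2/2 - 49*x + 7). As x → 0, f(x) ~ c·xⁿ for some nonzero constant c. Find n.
6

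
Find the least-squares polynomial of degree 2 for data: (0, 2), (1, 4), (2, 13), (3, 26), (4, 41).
52/35 + (10/7)x + (15/7)x²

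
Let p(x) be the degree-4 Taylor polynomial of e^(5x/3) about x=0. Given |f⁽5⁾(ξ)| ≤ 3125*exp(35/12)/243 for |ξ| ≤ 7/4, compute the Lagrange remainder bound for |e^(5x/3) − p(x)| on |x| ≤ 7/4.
10504375*exp(35/12)/5971968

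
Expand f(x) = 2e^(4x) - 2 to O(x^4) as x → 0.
8*x + 16*x**2 + 64*x**3/3 + O(x**4)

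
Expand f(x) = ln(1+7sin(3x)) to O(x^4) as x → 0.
21*x - 441*x**2/2 + 6111*x**3/2 + O(x**4)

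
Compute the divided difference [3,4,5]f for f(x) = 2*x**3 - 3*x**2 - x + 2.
21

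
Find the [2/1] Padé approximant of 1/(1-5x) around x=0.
1/(1 - 5*x)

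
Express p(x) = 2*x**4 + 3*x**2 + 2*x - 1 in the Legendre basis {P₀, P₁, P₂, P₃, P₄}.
(2/5)P₀ + (2)P₁ + (22/7)P₂ + (16/35)P₄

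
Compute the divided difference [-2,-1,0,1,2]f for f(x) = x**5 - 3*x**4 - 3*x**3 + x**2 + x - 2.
-3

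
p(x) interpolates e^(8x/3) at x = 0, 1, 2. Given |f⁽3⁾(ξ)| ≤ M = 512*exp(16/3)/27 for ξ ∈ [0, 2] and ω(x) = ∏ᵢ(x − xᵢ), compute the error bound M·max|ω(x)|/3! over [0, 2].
512*sqrt(3)*exp(16/3)/729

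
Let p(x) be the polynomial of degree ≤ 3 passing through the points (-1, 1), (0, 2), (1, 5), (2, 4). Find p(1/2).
29/8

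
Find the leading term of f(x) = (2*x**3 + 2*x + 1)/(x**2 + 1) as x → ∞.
2*x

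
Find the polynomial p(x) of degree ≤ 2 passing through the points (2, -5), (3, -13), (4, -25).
-2*x**2 + 2*x - 1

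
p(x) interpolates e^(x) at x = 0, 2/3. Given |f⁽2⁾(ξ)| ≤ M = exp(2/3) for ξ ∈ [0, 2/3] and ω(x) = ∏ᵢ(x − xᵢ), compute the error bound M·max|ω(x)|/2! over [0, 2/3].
exp(2/3)/18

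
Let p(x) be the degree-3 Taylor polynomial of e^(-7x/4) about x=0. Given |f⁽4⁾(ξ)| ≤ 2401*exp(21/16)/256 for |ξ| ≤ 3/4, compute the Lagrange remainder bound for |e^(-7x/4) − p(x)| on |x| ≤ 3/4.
64827*exp(21/16)/524288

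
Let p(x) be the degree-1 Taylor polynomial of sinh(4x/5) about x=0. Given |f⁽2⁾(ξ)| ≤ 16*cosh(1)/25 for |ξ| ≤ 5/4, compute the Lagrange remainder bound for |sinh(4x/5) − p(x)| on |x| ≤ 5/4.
cosh(1)/2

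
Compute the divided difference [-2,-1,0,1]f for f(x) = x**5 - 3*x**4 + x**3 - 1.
12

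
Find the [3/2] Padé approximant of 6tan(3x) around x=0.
(-54*x**3/5 + 18*x)/(1 - 18*x**2/5)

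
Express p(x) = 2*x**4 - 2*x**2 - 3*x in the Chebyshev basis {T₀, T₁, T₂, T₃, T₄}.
(-1/4)T₀ + (-3)T₁ + (1/4)T₄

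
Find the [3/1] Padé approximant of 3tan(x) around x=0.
x*(x**2 + 3)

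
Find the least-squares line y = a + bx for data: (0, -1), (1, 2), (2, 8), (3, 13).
a = -17/10, b = 24/5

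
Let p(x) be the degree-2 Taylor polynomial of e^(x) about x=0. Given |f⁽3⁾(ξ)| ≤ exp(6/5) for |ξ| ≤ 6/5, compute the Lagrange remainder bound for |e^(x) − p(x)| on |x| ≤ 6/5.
36*exp(6/5)/125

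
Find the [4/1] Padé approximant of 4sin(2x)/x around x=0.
16*x**4/15 - 16*x**2/3 + 8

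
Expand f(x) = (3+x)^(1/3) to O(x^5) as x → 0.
3**(1/3) + 3**(1/3)*x/9 - 3**(1/3)*x**2/81 + 5*3**(1/3)*x**3/2187 - 10*3**(1/3)*x**4/19683 + O(x**5)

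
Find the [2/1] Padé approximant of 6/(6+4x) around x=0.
1/(2*x/3 + 1)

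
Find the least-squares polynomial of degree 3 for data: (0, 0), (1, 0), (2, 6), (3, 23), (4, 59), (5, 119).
-1/42 + (-125/252)x + (-5/12)x² + (19/18)x³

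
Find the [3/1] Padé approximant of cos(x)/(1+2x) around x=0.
(x**3/48 - 43*x**2/84 + x/168 + 1)/(337*x/168 + 1)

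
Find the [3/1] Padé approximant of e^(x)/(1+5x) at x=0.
(2579*x**3/14736 + 153*x**2/307 + 2457*x/2456 + 1)/(12281*x/2456 + 1)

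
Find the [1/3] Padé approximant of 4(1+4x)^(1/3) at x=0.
(40*x/3 + 4)/(64*x**3/81 - 8*x**2/9 + 2*x + 1)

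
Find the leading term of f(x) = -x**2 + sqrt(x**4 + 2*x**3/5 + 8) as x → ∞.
x/5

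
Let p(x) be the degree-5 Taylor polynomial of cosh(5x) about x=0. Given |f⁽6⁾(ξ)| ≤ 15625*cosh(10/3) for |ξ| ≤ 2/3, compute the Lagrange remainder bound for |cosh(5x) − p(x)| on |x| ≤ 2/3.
12500*cosh(10/3)/6561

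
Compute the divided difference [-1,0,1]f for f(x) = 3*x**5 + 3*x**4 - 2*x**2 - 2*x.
1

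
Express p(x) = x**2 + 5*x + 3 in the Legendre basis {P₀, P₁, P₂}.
(10/3)P₀ + (5)P₁ + (2/3)P₂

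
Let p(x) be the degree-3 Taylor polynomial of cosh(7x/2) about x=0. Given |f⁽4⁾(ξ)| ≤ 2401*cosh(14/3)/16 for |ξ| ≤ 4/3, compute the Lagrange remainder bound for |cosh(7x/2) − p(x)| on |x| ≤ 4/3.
4802*cosh(14/3)/243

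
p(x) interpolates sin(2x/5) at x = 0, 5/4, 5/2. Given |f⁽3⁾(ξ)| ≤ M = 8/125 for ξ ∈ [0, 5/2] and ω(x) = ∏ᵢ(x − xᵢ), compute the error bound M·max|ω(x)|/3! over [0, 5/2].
sqrt(3)/216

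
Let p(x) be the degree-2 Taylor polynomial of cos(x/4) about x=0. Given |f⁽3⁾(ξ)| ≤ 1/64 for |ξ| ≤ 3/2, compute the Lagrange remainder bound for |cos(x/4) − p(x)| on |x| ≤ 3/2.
9/1024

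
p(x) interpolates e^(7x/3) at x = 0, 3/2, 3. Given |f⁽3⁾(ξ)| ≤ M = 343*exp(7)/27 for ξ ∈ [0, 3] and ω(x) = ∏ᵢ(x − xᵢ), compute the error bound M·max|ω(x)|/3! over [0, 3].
343*sqrt(3)*exp(7)/216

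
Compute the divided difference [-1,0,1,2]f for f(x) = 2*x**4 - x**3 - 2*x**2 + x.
3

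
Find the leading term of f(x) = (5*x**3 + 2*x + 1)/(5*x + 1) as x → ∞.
x**2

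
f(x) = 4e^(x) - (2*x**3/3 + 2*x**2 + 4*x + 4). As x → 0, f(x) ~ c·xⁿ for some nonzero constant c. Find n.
4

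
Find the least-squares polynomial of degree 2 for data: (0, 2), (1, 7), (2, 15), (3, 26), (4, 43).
79/35 + (167/70)x + (27/14)x²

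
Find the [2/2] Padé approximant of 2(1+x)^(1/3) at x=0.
(14*x**2/27 + 7*x/3 + 2)/(5*x**2/54 + 5*x/6 + 1)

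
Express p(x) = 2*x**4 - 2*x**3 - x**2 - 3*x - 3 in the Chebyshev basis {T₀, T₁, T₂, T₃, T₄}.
(-11/4)T₀ + (-9/2)T₁ + (1/2)T₂ + (-1/2)T₃ + (1/4)T₄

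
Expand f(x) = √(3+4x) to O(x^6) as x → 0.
sqrt(3) + 2*sqrt(3)*x/3 - 2*sqrt(3)*x**2/9 + 4*sqrt(3)*x**3/27 - 10*sqrt(3)*x**4/81 + 28*sqrt(3)*x**5/243 + O(x**6)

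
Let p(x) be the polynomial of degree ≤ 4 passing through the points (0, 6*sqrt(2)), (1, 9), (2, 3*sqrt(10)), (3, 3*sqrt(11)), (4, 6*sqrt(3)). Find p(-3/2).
-6237/32 - 1155*sqrt(11)/32 + 945*sqrt(3)/64 + 3465*sqrt(2)/64 + 4455*sqrt(10)/64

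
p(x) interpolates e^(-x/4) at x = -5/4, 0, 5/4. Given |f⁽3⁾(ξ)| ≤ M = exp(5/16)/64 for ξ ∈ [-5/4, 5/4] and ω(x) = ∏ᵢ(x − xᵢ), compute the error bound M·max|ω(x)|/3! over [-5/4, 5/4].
125*sqrt(3)*exp(5/16)/110592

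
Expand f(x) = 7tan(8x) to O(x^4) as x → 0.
56*x + 3584*x**3/3 + O(x**4)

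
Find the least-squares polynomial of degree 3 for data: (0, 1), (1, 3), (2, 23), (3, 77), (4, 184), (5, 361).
17/18 + (-377/756)x + (-11/63)x² + (317/108)x³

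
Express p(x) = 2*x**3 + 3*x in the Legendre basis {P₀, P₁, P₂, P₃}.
(21/5)P₁ + (4/5)P₃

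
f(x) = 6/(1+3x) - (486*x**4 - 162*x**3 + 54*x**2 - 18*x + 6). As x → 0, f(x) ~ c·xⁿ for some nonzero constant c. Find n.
5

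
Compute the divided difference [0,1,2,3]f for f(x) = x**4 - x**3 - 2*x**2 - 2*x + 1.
5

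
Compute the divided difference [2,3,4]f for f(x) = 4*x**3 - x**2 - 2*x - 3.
35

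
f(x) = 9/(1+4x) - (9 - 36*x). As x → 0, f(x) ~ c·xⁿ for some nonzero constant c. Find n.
2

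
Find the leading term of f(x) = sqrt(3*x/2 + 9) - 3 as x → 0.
x/4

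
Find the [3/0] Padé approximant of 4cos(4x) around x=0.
4 - 32*x**2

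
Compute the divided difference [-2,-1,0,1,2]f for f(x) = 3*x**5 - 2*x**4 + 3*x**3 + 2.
-2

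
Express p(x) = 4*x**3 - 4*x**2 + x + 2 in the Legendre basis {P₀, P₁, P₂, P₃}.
(2/3)P₀ + (17/5)P₁ + (-8/3)P₂ + (8/5)P₃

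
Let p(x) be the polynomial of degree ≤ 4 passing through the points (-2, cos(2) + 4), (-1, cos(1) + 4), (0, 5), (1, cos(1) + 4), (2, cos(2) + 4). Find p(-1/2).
-cos(2)/64 + 5*cos(1)/16 + 301/64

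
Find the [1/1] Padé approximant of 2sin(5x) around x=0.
10*x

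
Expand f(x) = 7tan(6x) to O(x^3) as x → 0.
42*x + O(x**3)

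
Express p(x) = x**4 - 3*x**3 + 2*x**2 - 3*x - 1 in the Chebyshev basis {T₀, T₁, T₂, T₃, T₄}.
(3/8)T₀ + (-21/4)T₁ + (3/2)T₂ + (-3/4)T₃ + (1/8)T₄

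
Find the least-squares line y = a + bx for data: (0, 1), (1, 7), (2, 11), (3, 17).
a = 6/5, b = 26/5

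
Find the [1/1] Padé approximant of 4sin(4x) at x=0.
16*x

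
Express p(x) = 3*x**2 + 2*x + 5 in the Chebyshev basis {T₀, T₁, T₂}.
(13/2)T₀ + (2)T₁ + (3/2)T₂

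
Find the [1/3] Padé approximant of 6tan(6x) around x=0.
36*x/(1 - 12*x**2)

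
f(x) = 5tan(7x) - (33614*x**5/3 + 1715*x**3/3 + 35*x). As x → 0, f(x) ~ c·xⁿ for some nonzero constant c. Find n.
7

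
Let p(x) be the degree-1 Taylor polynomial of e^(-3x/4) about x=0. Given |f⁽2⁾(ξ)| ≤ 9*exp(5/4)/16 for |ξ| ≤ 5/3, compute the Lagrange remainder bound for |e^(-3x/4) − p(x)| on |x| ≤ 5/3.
25*exp(5/4)/32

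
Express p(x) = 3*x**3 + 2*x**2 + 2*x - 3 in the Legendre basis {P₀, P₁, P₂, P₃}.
(-7/3)P₀ + (19/5)P₁ + (4/3)P₂ + (6/5)P₃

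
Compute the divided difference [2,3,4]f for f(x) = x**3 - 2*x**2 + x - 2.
7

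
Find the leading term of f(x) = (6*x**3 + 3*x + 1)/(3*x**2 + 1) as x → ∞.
2*x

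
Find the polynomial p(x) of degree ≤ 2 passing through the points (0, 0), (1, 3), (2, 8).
x**2 + 2*x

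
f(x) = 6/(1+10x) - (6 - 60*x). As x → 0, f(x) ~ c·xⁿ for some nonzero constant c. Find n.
2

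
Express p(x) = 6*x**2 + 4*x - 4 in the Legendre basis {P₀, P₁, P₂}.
(-2)P₀ + (4)P₁ + (4)P₂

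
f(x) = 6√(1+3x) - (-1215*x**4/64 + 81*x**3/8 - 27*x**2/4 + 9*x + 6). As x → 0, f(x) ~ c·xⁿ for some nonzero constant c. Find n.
5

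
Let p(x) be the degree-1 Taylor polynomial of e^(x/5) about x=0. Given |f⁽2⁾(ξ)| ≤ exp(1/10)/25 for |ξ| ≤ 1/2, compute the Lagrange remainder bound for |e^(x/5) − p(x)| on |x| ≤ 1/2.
exp(1/10)/200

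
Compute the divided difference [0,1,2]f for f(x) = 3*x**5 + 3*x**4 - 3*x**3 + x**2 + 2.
58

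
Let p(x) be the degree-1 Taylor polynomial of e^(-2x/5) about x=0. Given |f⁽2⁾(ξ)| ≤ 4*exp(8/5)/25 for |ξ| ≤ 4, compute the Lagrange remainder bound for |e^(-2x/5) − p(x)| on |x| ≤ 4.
32*exp(8/5)/25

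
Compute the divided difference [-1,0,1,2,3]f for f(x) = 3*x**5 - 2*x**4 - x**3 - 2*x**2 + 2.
13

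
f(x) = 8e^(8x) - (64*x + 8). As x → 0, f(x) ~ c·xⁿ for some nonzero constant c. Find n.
2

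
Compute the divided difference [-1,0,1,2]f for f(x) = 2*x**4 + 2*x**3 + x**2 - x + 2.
6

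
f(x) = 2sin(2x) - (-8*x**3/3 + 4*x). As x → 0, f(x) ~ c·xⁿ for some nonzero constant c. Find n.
5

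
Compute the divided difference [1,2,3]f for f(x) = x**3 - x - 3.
6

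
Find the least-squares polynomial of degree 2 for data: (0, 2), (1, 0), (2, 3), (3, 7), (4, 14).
12/7 + (-163/70)x + (19/14)x²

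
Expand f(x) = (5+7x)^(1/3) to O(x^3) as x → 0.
5**(1/3) + 7*5**(1/3)*x/15 - 49*5**(1/3)*x**2/225 + O(x**3)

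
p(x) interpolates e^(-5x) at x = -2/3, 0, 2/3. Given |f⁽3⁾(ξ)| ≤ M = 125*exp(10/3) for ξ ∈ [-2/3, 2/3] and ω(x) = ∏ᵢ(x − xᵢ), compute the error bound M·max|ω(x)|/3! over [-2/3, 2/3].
1000*sqrt(3)*exp(10/3)/729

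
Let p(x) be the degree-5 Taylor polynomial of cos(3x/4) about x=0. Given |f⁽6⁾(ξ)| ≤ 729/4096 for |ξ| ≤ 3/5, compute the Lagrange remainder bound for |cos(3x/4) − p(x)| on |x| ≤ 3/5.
59049/5120000000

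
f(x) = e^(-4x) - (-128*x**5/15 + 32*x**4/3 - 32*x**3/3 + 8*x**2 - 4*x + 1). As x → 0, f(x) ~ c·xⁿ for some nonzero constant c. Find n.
6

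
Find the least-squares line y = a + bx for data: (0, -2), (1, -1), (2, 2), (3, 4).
a = -12/5, b = 21/10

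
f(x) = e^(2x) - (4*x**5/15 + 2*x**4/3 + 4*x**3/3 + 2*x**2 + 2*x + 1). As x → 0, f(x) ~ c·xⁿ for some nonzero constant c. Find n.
6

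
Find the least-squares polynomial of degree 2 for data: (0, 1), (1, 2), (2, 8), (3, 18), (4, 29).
22/35 + (12/35)x + (12/7)x²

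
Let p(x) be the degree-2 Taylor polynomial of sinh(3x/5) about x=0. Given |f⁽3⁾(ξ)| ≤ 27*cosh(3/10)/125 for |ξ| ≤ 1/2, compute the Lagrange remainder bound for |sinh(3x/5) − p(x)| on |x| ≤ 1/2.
9*cosh(3/10)/2000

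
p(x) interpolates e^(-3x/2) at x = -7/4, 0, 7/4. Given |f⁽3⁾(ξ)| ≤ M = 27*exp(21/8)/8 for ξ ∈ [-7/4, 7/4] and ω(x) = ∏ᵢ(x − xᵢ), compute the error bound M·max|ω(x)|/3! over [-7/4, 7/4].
343*sqrt(3)*exp(21/8)/512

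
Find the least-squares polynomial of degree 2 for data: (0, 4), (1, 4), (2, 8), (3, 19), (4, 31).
134/35 + (-137/70)x + (31/14)x²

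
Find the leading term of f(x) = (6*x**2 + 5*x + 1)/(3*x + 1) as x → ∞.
2*x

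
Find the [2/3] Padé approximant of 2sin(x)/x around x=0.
(2 - 7*x**2/30)/(x**2/20 + 1)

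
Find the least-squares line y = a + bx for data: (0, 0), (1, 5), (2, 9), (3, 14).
a = 1/10, b = 23/5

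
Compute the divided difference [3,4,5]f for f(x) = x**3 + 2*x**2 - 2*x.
14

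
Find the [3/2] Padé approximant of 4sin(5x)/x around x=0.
(20 - 175*x**2/3)/(5*x**2/4 + 1)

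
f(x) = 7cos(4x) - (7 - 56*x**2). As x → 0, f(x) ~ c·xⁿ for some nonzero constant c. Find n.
4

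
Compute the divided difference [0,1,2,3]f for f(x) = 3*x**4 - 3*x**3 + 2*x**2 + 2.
15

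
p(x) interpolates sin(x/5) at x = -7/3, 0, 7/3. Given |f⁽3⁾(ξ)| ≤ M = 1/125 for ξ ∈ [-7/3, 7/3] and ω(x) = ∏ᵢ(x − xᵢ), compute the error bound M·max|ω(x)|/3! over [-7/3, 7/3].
343*sqrt(3)/91125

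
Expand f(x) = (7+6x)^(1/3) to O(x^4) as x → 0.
7**(1/3) + 2*7**(1/3)*x/7 - 4*7**(1/3)*x**2/49 + 40*7**(1/3)*x**3/1029 + O(x**4)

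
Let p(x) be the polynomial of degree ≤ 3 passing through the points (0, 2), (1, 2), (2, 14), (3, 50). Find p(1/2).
5/4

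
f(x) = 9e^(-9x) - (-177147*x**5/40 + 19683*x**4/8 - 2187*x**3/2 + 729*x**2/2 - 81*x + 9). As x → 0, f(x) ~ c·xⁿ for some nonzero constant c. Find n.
6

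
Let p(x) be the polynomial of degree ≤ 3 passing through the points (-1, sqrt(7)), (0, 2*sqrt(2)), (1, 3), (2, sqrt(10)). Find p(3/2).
-5*sqrt(2)/8 + sqrt(7)/16 + 5*sqrt(10)/16 + 45/16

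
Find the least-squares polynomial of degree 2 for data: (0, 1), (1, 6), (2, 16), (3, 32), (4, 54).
39/35 + (62/35)x + (20/7)x²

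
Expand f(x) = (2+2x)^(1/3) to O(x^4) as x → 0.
2**(1/3) + 2**(1/3)*x/3 - 2**(1/3)*x**2/9 + 5*2**(1/3)*x**3/81 + O(x**4)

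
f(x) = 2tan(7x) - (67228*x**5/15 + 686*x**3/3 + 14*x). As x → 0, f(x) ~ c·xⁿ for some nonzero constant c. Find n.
7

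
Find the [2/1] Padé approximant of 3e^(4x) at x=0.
(8*x**2 + 8*x + 3)/(1 - 4*x/3)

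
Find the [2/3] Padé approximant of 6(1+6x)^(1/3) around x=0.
(84*x**2 + 48*x + 6)/(-4*x**3/3 + 6*x**2 + 6*x + 1)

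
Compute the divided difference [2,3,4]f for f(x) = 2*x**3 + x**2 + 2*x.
19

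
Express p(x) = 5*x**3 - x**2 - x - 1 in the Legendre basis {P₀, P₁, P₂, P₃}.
(-4/3)P₀ + (2)P₁ + (-2/3)P₂ + (2)P₃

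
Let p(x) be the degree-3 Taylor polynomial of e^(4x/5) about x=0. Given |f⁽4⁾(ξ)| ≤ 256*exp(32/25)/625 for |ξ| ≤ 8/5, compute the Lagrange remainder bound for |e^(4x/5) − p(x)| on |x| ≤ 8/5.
131072*exp(32/25)/1171875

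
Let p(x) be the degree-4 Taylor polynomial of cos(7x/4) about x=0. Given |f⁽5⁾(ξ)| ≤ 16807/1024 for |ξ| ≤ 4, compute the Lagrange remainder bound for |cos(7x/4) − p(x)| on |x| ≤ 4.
16807/120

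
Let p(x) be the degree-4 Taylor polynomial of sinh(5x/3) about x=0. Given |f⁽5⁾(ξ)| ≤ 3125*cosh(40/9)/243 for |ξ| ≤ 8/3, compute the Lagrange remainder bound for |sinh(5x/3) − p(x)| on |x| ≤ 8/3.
2560000*cosh(40/9)/177147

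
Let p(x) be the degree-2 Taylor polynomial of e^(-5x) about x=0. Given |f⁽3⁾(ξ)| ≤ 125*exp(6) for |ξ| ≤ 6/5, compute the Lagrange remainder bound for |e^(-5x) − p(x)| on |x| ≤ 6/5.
36*exp(6)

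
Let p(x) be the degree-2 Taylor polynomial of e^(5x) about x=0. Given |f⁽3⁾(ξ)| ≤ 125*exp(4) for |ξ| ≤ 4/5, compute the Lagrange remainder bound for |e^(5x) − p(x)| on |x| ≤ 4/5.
32*exp(4)/3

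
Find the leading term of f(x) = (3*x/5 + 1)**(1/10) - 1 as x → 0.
3*x/50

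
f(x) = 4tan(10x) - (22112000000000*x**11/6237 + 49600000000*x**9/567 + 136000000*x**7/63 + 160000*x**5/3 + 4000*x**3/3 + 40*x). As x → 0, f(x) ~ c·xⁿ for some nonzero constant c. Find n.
13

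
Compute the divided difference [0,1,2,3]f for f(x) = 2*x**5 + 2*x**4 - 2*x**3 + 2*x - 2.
60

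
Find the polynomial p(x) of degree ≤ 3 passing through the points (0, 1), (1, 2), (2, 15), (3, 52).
2*x**3 - x + 1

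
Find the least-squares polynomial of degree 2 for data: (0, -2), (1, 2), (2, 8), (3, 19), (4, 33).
-64/35 + (109/70)x + (25/14)x²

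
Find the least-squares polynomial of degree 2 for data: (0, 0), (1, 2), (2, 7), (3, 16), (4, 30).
1/5 + (-3/5)x + (2)x²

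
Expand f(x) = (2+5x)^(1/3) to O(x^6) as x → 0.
2**(1/3) + 5*2**(1/3)*x/6 - 25*2**(1/3)*x**2/36 + 625*2**(1/3)*x**3/648 - 3125*2**(1/3)*x**4/1944 + 34375*2**(1/3)*x**5/11664 + O(x**6)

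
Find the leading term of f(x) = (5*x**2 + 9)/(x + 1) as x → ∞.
5*x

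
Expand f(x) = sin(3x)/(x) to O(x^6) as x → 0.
3 - 9*x**2/2 + 81*x**4/40 + O(x**6)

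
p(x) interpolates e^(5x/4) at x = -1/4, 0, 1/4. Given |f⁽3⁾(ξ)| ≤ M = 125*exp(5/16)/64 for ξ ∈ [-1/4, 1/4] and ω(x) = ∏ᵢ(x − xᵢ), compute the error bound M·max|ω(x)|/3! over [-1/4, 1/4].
125*sqrt(3)*exp(5/16)/110592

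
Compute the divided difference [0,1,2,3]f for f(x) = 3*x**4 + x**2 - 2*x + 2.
18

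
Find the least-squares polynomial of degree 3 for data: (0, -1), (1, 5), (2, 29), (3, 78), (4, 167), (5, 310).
-9/7 + (163/42)x + (5/4)x² + (25/12)x³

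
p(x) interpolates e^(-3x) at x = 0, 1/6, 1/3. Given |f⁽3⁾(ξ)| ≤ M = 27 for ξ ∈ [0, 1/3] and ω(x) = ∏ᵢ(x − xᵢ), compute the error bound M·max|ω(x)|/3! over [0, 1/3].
sqrt(3)/216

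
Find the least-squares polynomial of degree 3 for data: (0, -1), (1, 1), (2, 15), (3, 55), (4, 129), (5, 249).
-8/9 + (-631/378)x + (85/63)x² + (97/54)x³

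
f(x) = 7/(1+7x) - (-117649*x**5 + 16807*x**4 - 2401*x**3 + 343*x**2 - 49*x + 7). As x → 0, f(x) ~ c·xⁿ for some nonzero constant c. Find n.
6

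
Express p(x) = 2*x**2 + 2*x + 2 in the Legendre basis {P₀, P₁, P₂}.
(8/3)P₀ + (2)P₁ + (4/3)P₂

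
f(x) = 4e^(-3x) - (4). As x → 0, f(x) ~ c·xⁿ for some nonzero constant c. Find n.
1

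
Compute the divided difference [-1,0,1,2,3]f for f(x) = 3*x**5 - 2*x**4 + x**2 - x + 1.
13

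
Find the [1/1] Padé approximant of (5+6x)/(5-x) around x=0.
(6*x/5 + 1)/(1 - x/5)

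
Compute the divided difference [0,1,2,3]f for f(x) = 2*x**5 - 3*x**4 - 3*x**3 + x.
29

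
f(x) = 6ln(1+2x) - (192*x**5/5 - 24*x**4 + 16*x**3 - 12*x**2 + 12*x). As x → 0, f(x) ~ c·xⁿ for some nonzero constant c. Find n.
6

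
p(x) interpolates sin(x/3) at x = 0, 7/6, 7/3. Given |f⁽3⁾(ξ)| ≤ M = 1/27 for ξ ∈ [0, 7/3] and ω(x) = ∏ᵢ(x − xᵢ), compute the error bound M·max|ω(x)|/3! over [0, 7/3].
343*sqrt(3)/157464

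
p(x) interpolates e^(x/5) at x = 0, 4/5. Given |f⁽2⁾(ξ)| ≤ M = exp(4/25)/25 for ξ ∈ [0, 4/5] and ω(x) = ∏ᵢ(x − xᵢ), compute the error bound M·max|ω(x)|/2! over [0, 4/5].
2*exp(4/25)/625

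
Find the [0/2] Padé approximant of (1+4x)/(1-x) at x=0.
1/(20*x**2 - 5*x + 1)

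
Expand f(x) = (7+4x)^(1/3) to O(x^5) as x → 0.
7**(1/3) + 4*7**(1/3)*x/21 - 16*7**(1/3)*x**2/441 + 320*7**(1/3)*x**3/27783 - 2560*7**(1/3)*x**4/583443 + O(x**5)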